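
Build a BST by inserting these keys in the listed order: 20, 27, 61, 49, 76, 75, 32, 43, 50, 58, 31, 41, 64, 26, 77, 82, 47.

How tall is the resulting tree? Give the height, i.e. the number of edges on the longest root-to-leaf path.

Insert 20: tree is empty, so 20 becomes the root.
Insert 27: 27 > 20 → go right. Place as right child of 20.
Insert 61: 61 > 20 → go right; 61 > 27 → go right. Place as right child of 27.
Insert 49: 49 > 20 → go right; 49 > 27 → go right; 49 < 61 → go left. Place as left child of 61.
Insert 76: 76 > 20 → go right; 76 > 27 → go right; 76 > 61 → go right. Place as right child of 61.
Insert 75: 75 > 20 → go right; 75 > 27 → go right; 75 > 61 → go right; 75 < 76 → go left. Place as left child of 76.
Insert 32: 32 > 20 → go right; 32 > 27 → go right; 32 < 61 → go left; 32 < 49 → go left. Place as left child of 49.
Insert 43: 43 > 20 → go right; 43 > 27 → go right; 43 < 61 → go left; 43 < 49 → go left; 43 > 32 → go right. Place as right child of 32.
Insert 50: 50 > 20 → go right; 50 > 27 → go right; 50 < 61 → go left; 50 > 49 → go right. Place as right child of 49.
Insert 58: 58 > 20 → go right; 58 > 27 → go right; 58 < 61 → go left; 58 > 49 → go right; 58 > 50 → go right. Place as right child of 50.
Insert 31: 31 > 20 → go right; 31 > 27 → go right; 31 < 61 → go left; 31 < 49 → go left; 31 < 32 → go left. Place as left child of 32.
Insert 41: 41 > 20 → go right; 41 > 27 → go right; 41 < 61 → go left; 41 < 49 → go left; 41 > 32 → go right; 41 < 43 → go left. Place as left child of 43.
Insert 64: 64 > 20 → go right; 64 > 27 → go right; 64 > 61 → go right; 64 < 76 → go left; 64 < 75 → go left. Place as left child of 75.
Insert 26: 26 > 20 → go right; 26 < 27 → go left. Place as left child of 27.
Insert 77: 77 > 20 → go right; 77 > 27 → go right; 77 > 61 → go right; 77 > 76 → go right. Place as right child of 76.
Insert 82: 82 > 20 → go right; 82 > 27 → go right; 82 > 61 → go right; 82 > 76 → go right; 82 > 77 → go right. Place as right child of 77.
Insert 47: 47 > 20 → go right; 47 > 27 → go right; 47 < 61 → go left; 47 < 49 → go left; 47 > 32 → go right; 47 > 43 → go right. Place as right child of 43.

The deepest node is 41 at depth 6.

6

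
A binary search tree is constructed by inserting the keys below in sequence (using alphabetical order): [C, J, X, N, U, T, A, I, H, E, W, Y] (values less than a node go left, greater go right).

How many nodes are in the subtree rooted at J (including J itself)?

10

Insert C: tree is empty, so C becomes the root.
Insert J: J > C → go right. Place as right child of C.
Insert X: X > C → go right; X > J → go right. Place as right child of J.
Insert N: N > C → go right; N > J → go right; N < X → go left. Place as left child of X.
Insert U: U > C → go right; U > J → go right; U < X → go left; U > N → go right. Place as right child of N.
Insert T: T > C → go right; T > J → go right; T < X → go left; T > N → go right; T < U → go left. Place as left child of U.
Insert A: A < C → go left. Place as left child of C.
Insert I: I > C → go right; I < J → go left. Place as left child of J.
Insert H: H > C → go right; H < J → go left; H < I → go left. Place as left child of I.
Insert E: E > C → go right; E < J → go left; E < I → go left; E < H → go left. Place as left child of H.
Insert W: W > C → go right; W > J → go right; W < X → go left; W > N → go right; W > U → go right. Place as right child of U.
Insert Y: Y > C → go right; Y > J → go right; Y > X → go right. Place as right child of X.

Subtree rooted at J contains: J, I, H, E, X, N, U, T, W, Y — 10 nodes.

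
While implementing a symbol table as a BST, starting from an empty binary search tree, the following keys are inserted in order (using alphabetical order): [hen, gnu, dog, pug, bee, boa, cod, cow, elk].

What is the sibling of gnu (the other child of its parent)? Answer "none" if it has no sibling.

pug

Insert hen: tree is empty, so hen becomes the root.
Insert gnu: gnu < hen → go left. Place as left child of hen.
Insert dog: dog < hen → go left; dog < gnu → go left. Place as left child of gnu.
Insert pug: pug > hen → go right. Place as right child of hen.
Insert bee: bee < hen → go left; bee < gnu → go left; bee < dog → go left. Place as left child of dog.
Insert boa: boa < hen → go left; boa < gnu → go left; boa < dog → go left; boa > bee → go right. Place as right child of bee.
Insert cod: cod < hen → go left; cod < gnu → go left; cod < dog → go left; cod > bee → go right; cod > boa → go right. Place as right child of boa.
Insert cow: cow < hen → go left; cow < gnu → go left; cow < dog → go left; cow > bee → go right; cow > boa → go right; cow > cod → go right. Place as right child of cod.
Insert elk: elk < hen → go left; elk < gnu → go left; elk > dog → go right. Place as right child of dog.

gnu's parent is hen; the other child of hen is pug.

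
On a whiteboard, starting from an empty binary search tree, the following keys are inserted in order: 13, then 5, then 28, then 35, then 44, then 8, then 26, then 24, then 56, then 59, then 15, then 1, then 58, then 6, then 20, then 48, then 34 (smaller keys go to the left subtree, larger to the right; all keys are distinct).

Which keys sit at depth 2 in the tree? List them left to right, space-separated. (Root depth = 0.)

13: root
5: left child of 13 (depth 1)
28: right child of 13 (depth 1)
35: right child of 28 (depth 2)
44: right child of 35 (depth 3)
8: right child of 5 (depth 2)
26: left child of 28 (depth 2)
24: left child of 26 (depth 3)
56: right child of 44 (depth 4)
59: right child of 56 (depth 5)
15: left child of 24 (depth 4)
1: left child of 5 (depth 2)
58: left child of 59 (depth 6)
6: left child of 8 (depth 3)
20: right child of 15 (depth 5)
48: left child of 56 (depth 5)
34: left child of 35 (depth 3)

1 8 26 35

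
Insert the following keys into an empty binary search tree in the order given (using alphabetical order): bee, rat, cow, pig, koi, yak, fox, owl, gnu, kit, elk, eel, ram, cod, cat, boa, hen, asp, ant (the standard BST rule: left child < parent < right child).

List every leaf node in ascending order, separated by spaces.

bee: root
rat: right child of bee (depth 1)
cow: left child of rat (depth 2)
pig: right child of cow (depth 3)
koi: left child of pig (depth 4)
yak: right child of rat (depth 2)
fox: left child of koi (depth 5)
owl: right child of koi (depth 5)
gnu: right child of fox (depth 6)
kit: right child of gnu (depth 7)
elk: left child of fox (depth 6)
eel: left child of elk (depth 7)
ram: right child of pig (depth 4)
cod: left child of cow (depth 3)
cat: left child of cod (depth 4)
boa: left child of cat (depth 5)
hen: left child of kit (depth 8)
asp: left child of bee (depth 1)
ant: left child of asp (depth 2)

ant boa eel hen owl ram yak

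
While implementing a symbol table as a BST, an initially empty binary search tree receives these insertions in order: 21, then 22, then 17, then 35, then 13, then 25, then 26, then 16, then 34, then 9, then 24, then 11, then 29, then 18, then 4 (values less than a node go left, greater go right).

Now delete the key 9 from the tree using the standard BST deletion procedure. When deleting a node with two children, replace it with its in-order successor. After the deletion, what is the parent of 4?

Resulting structure (node: left, right):
  21: L=17, R=22
  22: L=–, R=35
  17: L=13, R=18
  35: L=25, R=–
  13: L=9, R=16
  25: L=24, R=26
  26: L=–, R=34
  16: L=–, R=–
  34: L=29, R=–
  9: L=4, R=11
  24: L=–, R=–
  11: L=–, R=–
  29: L=–, R=–
  18: L=–, R=–
  4: L=–, R=–

Delete 9 (two children — replace with in-order successor).
After deletion, 4's parent is 11.

11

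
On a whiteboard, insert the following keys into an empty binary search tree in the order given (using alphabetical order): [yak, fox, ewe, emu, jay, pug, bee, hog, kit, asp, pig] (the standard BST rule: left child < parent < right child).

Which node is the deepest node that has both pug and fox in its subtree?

yak: root
fox: left child of yak (depth 1)
ewe: left child of fox (depth 2)
emu: left child of ewe (depth 3)
jay: right child of fox (depth 2)
pug: right child of jay (depth 3)
bee: left child of emu (depth 4)
hog: left child of jay (depth 3)
kit: left child of pug (depth 4)
asp: left child of bee (depth 5)
pig: right child of kit (depth 5)

Path to pug: yak → fox → jay → pug
Path to fox: yak → fox
fox lies on both paths and is an ancestor of the other node.

fox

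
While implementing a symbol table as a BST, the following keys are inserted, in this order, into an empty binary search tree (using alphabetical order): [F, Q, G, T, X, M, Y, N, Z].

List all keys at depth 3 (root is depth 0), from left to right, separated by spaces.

F: root
Q: right child of F (depth 1)
G: left child of Q (depth 2)
T: right child of Q (depth 2)
X: right child of T (depth 3)
M: right child of G (depth 3)
Y: right child of X (depth 4)
N: right child of M (depth 4)
Z: right child of Y (depth 5)

M X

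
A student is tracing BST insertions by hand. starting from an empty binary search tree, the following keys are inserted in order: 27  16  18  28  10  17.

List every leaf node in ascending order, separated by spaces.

27: root
16: left child of 27 (depth 1)
18: right child of 16 (depth 2)
28: right child of 27 (depth 1)
10: left child of 16 (depth 2)
17: left child of 18 (depth 3)

10 17 28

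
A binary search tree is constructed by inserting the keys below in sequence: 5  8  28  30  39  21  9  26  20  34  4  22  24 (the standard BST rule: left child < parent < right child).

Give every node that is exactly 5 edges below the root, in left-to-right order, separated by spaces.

20 22 34

Resulting structure (node: left, right):
  5: L=4, R=8
  8: L=–, R=28
  28: L=21, R=30
  30: L=–, R=39
  39: L=34, R=–
  21: L=9, R=26
  9: L=–, R=20
  26: L=22, R=–
  20: L=–, R=–
  34: L=–, R=–
  4: L=–, R=–
  22: L=–, R=24
  24: L=–, R=–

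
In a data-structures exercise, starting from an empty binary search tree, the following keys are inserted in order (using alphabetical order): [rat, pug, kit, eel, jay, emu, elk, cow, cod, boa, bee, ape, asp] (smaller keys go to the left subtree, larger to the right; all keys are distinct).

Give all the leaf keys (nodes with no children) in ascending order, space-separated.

asp elk

Insert rat: tree is empty, so rat becomes the root.
Insert pug: pug < rat → go left. Place as left child of rat.
Insert kit: kit < rat → go left; kit < pug → go left. Place as left child of pug.
Insert eel: eel < rat → go left; eel < pug → go left; eel < kit → go left. Place as left child of kit.
Insert jay: jay < rat → go left; jay < pug → go left; jay < kit → go left; jay > eel → go right. Place as right child of eel.
Insert emu: emu < rat → go left; emu < pug → go left; emu < kit → go left; emu > eel → go right; emu < jay → go left. Place as left child of jay.
Insert elk: elk < rat → go left; elk < pug → go left; elk < kit → go left; elk > eel → go right; elk < jay → go left; elk < emu → go left. Place as left child of emu.
Insert cow: cow < rat → go left; cow < pug → go left; cow < kit → go left; cow < eel → go left. Place as left child of eel.
Insert cod: cod < rat → go left; cod < pug → go left; cod < kit → go left; cod < eel → go left; cod < cow → go left. Place as left child of cow.
Insert boa: boa < rat → go left; boa < pug → go left; boa < kit → go left; boa < eel → go left; boa < cow → go left; boa < cod → go left. Place as left child of cod.
Insert bee: bee < rat → go left; bee < pug → go left; bee < kit → go left; bee < eel → go left; bee < cow → go left; bee < cod → go left; bee < boa → go left. Place as left child of boa.
Insert ape: ape < rat → go left; ape < pug → go left; ape < kit → go left; ape < eel → go left; ape < cow → go left; ape < cod → go left; ape < boa → go left; ape < bee → go left. Place as left child of bee.
Insert asp: asp < rat → go left; asp < pug → go left; asp < kit → go left; asp < eel → go left; asp < cow → go left; asp < cod → go left; asp < boa → go left; asp < bee → go left; asp > ape → go right. Place as right child of ape.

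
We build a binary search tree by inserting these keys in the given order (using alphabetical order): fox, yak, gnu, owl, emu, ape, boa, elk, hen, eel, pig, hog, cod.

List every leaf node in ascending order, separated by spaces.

cod hog pig

Resulting structure (node: left, right):
  fox: L=emu, R=yak
  yak: L=gnu, R=–
  gnu: L=–, R=owl
  owl: L=hen, R=pig
  emu: L=ape, R=–
  ape: L=–, R=boa
  boa: L=–, R=elk
  elk: L=eel, R=–
  hen: L=–, R=hog
  eel: L=cod, R=–
  pig: L=–, R=–
  hog: L=–, R=–
  cod: L=–, R=–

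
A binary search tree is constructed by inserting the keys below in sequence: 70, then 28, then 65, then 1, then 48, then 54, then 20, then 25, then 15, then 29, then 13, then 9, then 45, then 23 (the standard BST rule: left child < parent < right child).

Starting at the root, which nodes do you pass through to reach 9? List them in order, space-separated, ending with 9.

70 28 1 20 15 13 9

70: root
28: left child of 70 (depth 1)
65: right child of 28 (depth 2)
1: left child of 28 (depth 2)
48: left child of 65 (depth 3)
54: right child of 48 (depth 4)
20: right child of 1 (depth 3)
25: right child of 20 (depth 4)
15: left child of 20 (depth 4)
29: left child of 48 (depth 4)
13: left child of 15 (depth 5)
9: left child of 13 (depth 6)
45: right child of 29 (depth 5)
23: left child of 25 (depth 5)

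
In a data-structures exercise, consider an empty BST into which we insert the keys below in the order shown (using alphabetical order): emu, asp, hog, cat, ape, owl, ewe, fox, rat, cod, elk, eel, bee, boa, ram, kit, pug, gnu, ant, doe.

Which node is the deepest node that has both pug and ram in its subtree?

ram

Resulting structure (node: left, right):
  emu: L=asp, R=hog
  asp: L=ape, R=cat
  hog: L=ewe, R=owl
  cat: L=bee, R=cod
  ape: L=ant, R=–
  owl: L=kit, R=rat
  ewe: L=–, R=fox
  fox: L=–, R=gnu
  rat: L=ram, R=–
  cod: L=–, R=elk
  elk: L=eel, R=–
  eel: L=doe, R=–
  bee: L=–, R=boa
  boa: L=–, R=–
  ram: L=pug, R=–
  kit: L=–, R=–
  pug: L=–, R=–
  gnu: L=–, R=–
  ant: L=–, R=–
  doe: L=–, R=–

Path to pug: emu → hog → owl → rat → ram → pug
Path to ram: emu → hog → owl → rat → ram
ram lies on both paths and is an ancestor of the other node.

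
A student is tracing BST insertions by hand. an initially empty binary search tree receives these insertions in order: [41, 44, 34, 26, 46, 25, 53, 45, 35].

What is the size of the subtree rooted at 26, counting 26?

2

Insert 41: tree is empty, so 41 becomes the root.
Insert 44: 44 > 41 → go right. Place as right child of 41.
Insert 34: 34 < 41 → go left. Place as left child of 41.
Insert 26: 26 < 41 → go left; 26 < 34 → go left. Place as left child of 34.
Insert 46: 46 > 41 → go right; 46 > 44 → go right. Place as right child of 44.
Insert 25: 25 < 41 → go left; 25 < 34 → go left; 25 < 26 → go left. Place as left child of 26.
Insert 53: 53 > 41 → go right; 53 > 44 → go right; 53 > 46 → go right. Place as right child of 46.
Insert 45: 45 > 41 → go right; 45 > 44 → go right; 45 < 46 → go left. Place as left child of 46.
Insert 35: 35 < 41 → go left; 35 > 34 → go right. Place as right child of 34.

Subtree rooted at 26 contains: 26, 25 — 2 nodes.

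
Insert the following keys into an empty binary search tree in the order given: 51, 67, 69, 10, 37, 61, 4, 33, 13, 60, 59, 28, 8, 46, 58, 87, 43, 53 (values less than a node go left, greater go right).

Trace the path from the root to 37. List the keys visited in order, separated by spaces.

51: root
67: right child of 51 (depth 1)
69: right child of 67 (depth 2)
10: left child of 51 (depth 1)
37: right child of 10 (depth 2)
61: left child of 67 (depth 2)
4: left child of 10 (depth 2)
33: left child of 37 (depth 3)
13: left child of 33 (depth 4)
60: left child of 61 (depth 3)
59: left child of 60 (depth 4)
28: right child of 13 (depth 5)
8: right child of 4 (depth 3)
46: right child of 37 (depth 3)
58: left child of 59 (depth 5)
87: right child of 69 (depth 3)
43: left child of 46 (depth 4)
53: left child of 58 (depth 6)

51 10 37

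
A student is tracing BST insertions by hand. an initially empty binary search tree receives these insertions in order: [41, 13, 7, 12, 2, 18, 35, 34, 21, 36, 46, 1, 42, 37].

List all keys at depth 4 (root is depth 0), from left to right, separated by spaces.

41: root
13: left child of 41 (depth 1)
7: left child of 13 (depth 2)
12: right child of 7 (depth 3)
2: left child of 7 (depth 3)
18: right child of 13 (depth 2)
35: right child of 18 (depth 3)
34: left child of 35 (depth 4)
21: left child of 34 (depth 5)
36: right child of 35 (depth 4)
46: right child of 41 (depth 1)
1: left child of 2 (depth 4)
42: left child of 46 (depth 2)
37: right child of 36 (depth 5)

1 34 36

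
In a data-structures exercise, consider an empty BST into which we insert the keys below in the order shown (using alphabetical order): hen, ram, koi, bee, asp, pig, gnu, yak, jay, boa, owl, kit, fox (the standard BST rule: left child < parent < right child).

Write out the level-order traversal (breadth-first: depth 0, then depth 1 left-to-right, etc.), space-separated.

Insert hen: tree is empty, so hen becomes the root.
Insert ram: ram > hen → go right. Place as right child of hen.
Insert koi: koi > hen → go right; koi < ram → go left. Place as left child of ram.
Insert bee: bee < hen → go left. Place as left child of hen.
Insert asp: asp < hen → go left; asp < bee → go left. Place as left child of bee.
Insert pig: pig > hen → go right; pig < ram → go left; pig > koi → go right. Place as right child of koi.
Insert gnu: gnu < hen → go left; gnu > bee → go right. Place as right child of bee.
Insert yak: yak > hen → go right; yak > ram → go right. Place as right child of ram.
Insert jay: jay > hen → go right; jay < ram → go left; jay < koi → go left. Place as left child of koi.
Insert boa: boa < hen → go left; boa > bee → go right; boa < gnu → go left. Place as left child of gnu.
Insert owl: owl > hen → go right; owl < ram → go left; owl > koi → go right; owl < pig → go left. Place as left child of pig.
Insert kit: kit > hen → go right; kit < ram → go left; kit < koi → go left; kit > jay → go right. Place as right child of jay.
Insert fox: fox < hen → go left; fox > bee → go right; fox < gnu → go left; fox > boa → go right. Place as right child of boa.

hen bee ram asp gnu koi yak boa jay pig fox kit owl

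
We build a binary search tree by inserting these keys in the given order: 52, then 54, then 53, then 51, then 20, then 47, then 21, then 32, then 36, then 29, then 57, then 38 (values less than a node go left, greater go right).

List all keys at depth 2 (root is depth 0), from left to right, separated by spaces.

52: root
54: right child of 52 (depth 1)
53: left child of 54 (depth 2)
51: left child of 52 (depth 1)
20: left child of 51 (depth 2)
47: right child of 20 (depth 3)
21: left child of 47 (depth 4)
32: right child of 21 (depth 5)
36: right child of 32 (depth 6)
29: left child of 32 (depth 6)
57: right child of 54 (depth 2)
38: right child of 36 (depth 7)

20 53 57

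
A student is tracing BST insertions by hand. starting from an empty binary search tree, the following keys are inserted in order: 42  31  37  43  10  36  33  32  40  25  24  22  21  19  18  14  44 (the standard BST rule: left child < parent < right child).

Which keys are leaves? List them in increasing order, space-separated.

14 32 40 44

42: root
31: left child of 42 (depth 1)
37: right child of 31 (depth 2)
43: right child of 42 (depth 1)
10: left child of 31 (depth 2)
36: left child of 37 (depth 3)
33: left child of 36 (depth 4)
32: left child of 33 (depth 5)
40: right child of 37 (depth 3)
25: right child of 10 (depth 3)
24: left child of 25 (depth 4)
22: left child of 24 (depth 5)
21: left child of 22 (depth 6)
19: left child of 21 (depth 7)
18: left child of 19 (depth 8)
14: left child of 18 (depth 9)
44: right child of 43 (depth 2)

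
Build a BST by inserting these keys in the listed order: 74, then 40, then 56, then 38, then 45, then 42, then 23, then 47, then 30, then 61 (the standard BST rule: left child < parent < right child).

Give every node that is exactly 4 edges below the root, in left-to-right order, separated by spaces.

30 42 47

Insert 74: tree is empty, so 74 becomes the root.
Insert 40: 40 < 74 → go left. Place as left child of 74.
Insert 56: 56 < 74 → go left; 56 > 40 → go right. Place as right child of 40.
Insert 38: 38 < 74 → go left; 38 < 40 → go left. Place as left child of 40.
Insert 45: 45 < 74 → go left; 45 > 40 → go right; 45 < 56 → go left. Place as left child of 56.
Insert 42: 42 < 74 → go left; 42 > 40 → go right; 42 < 56 → go left; 42 < 45 → go left. Place as left child of 45.
Insert 23: 23 < 74 → go left; 23 < 40 → go left; 23 < 38 → go left. Place as left child of 38.
Insert 47: 47 < 74 → go left; 47 > 40 → go right; 47 < 56 → go left; 47 > 45 → go right. Place as right child of 45.
Insert 30: 30 < 74 → go left; 30 < 40 → go left; 30 < 38 → go left; 30 > 23 → go right. Place as right child of 23.
Insert 61: 61 < 74 → go left; 61 > 40 → go right; 61 > 56 → go right. Place as right child of 56.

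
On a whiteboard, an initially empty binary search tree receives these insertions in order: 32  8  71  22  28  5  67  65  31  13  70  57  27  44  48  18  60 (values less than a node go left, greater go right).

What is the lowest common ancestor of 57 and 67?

67

Resulting structure (node: left, right):
  32: L=8, R=71
  8: L=5, R=22
  71: L=67, R=–
  22: L=13, R=28
  28: L=27, R=31
  5: L=–, R=–
  67: L=65, R=70
  65: L=57, R=–
  31: L=–, R=–
  13: L=–, R=18
  70: L=–, R=–
  57: L=44, R=60
  27: L=–, R=–
  44: L=–, R=48
  48: L=–, R=–
  18: L=–, R=–
  60: L=–, R=–

Path to 57: 32 → 71 → 67 → 65 → 57
Path to 67: 32 → 71 → 67
67 lies on both paths and is an ancestor of the other node.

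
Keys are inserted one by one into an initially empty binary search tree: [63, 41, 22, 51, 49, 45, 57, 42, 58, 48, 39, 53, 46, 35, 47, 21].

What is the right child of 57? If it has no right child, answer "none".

58

63: root
41: left child of 63 (depth 1)
22: left child of 41 (depth 2)
51: right child of 41 (depth 2)
49: left child of 51 (depth 3)
45: left child of 49 (depth 4)
57: right child of 51 (depth 3)
42: left child of 45 (depth 5)
58: right child of 57 (depth 4)
48: right child of 45 (depth 5)
39: right child of 22 (depth 3)
53: left child of 57 (depth 4)
46: left child of 48 (depth 6)
35: left child of 39 (depth 4)
47: right child of 46 (depth 7)
21: left child of 22 (depth 3)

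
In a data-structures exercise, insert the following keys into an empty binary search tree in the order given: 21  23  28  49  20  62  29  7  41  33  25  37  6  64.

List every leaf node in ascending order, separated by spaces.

6 25 37 64

Insert 21: tree is empty, so 21 becomes the root.
Insert 23: 23 > 21 → go right. Place as right child of 21.
Insert 28: 28 > 21 → go right; 28 > 23 → go right. Place as right child of 23.
Insert 49: 49 > 21 → go right; 49 > 23 → go right; 49 > 28 → go right. Place as right child of 28.
Insert 20: 20 < 21 → go left. Place as left child of 21.
Insert 62: 62 > 21 → go right; 62 > 23 → go right; 62 > 28 → go right; 62 > 49 → go right. Place as right child of 49.
Insert 29: 29 > 21 → go right; 29 > 23 → go right; 29 > 28 → go right; 29 < 49 → go left. Place as left child of 49.
Insert 7: 7 < 21 → go left; 7 < 20 → go left. Place as left child of 20.
Insert 41: 41 > 21 → go right; 41 > 23 → go right; 41 > 28 → go right; 41 < 49 → go left; 41 > 29 → go right. Place as right child of 29.
Insert 33: 33 > 21 → go right; 33 > 23 → go right; 33 > 28 → go right; 33 < 49 → go left; 33 > 29 → go right; 33 < 41 → go left. Place as left child of 41.
Insert 25: 25 > 21 → go right; 25 > 23 → go right; 25 < 28 → go left. Place as left child of 28.
Insert 37: 37 > 21 → go right; 37 > 23 → go right; 37 > 28 → go right; 37 < 49 → go left; 37 > 29 → go right; 37 < 41 → go left; 37 > 33 → go right. Place as right child of 33.
Insert 6: 6 < 21 → go left; 6 < 20 → go left; 6 < 7 → go left. Place as left child of 7.
Insert 64: 64 > 21 → go right; 64 > 23 → go right; 64 > 28 → go right; 64 > 49 → go right; 64 > 62 → go right. Place as right child of 62.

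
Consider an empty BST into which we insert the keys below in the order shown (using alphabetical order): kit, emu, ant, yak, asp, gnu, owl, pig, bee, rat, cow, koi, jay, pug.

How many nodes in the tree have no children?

4

kit: root
emu: left child of kit (depth 1)
ant: left child of emu (depth 2)
yak: right child of kit (depth 1)
asp: right child of ant (depth 3)
gnu: right child of emu (depth 2)
owl: left child of yak (depth 2)
pig: right child of owl (depth 3)
bee: right child of asp (depth 4)
rat: right child of pig (depth 4)
cow: right child of bee (depth 5)
koi: left child of owl (depth 3)
jay: right child of gnu (depth 3)
pug: left child of rat (depth 5)

Leaves: cow, jay, koi, pug — 4 in total.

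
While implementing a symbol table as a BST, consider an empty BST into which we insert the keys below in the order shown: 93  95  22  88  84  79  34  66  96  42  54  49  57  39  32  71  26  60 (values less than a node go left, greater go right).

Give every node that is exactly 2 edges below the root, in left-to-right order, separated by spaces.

88 96

Insert 93: tree is empty, so 93 becomes the root.
Insert 95: 95 > 93 → go right. Place as right child of 93.
Insert 22: 22 < 93 → go left. Place as left child of 93.
Insert 88: 88 < 93 → go left; 88 > 22 → go right. Place as right child of 22.
Insert 84: 84 < 93 → go left; 84 > 22 → go right; 84 < 88 → go left. Place as left child of 88.
Insert 79: 79 < 93 → go left; 79 > 22 → go right; 79 < 88 → go left; 79 < 84 → go left. Place as left child of 84.
Insert 34: 34 < 93 → go left; 34 > 22 → go right; 34 < 88 → go left; 34 < 84 → go left; 34 < 79 → go left. Place as left child of 79.
Insert 66: 66 < 93 → go left; 66 > 22 → go right; 66 < 88 → go left; 66 < 84 → go left; 66 < 79 → go left; 66 > 34 → go right. Place as right child of 34.
Insert 96: 96 > 93 → go right; 96 > 95 → go right. Place as right child of 95.
Insert 42: 42 < 93 → go left; 42 > 22 → go right; 42 < 88 → go left; 42 < 84 → go left; 42 < 79 → go left; 42 > 34 → go right; 42 < 66 → go left. Place as left child of 66.
Insert 54: 54 < 93 → go left; 54 > 22 → go right; 54 < 88 → go left; 54 < 84 → go left; 54 < 79 → go left; 54 > 34 → go right; 54 < 66 → go left; 54 > 42 → go right. Place as right child of 42.
Insert 49: 49 < 93 → go left; 49 > 22 → go right; 49 < 88 → go left; 49 < 84 → go left; 49 < 79 → go left; 49 > 34 → go right; 49 < 66 → go left; 49 > 42 → go right; 49 < 54 → go left. Place as left child of 54.
Insert 57: 57 < 93 → go left; 57 > 22 → go right; 57 < 88 → go left; 57 < 84 → go left; 57 < 79 → go left; 57 > 34 → go right; 57 < 66 → go left; 57 > 42 → go right; 57 > 54 → go right. Place as right child of 54.
Insert 39: 39 < 93 → go left; 39 > 22 → go right; 39 < 88 → go left; 39 < 84 → go left; 39 < 79 → go left; 39 > 34 → go right; 39 < 66 → go left; 39 < 42 → go left. Place as left child of 42.
Insert 32: 32 < 93 → go left; 32 > 22 → go right; 32 < 88 → go left; 32 < 84 → go left; 32 < 79 → go left; 32 < 34 → go left. Place as left child of 34.
Insert 71: 71 < 93 → go left; 71 > 22 → go right; 71 < 88 → go left; 71 < 84 → go left; 71 < 79 → go left; 71 > 34 → go right; 71 > 66 → go right. Place as right child of 66.
Insert 26: 26 < 93 → go left; 26 > 22 → go right; 26 < 88 → go left; 26 < 84 → go left; 26 < 79 → go left; 26 < 34 → go left; 26 < 32 → go left. Place as left child of 32.
Insert 60: 60 < 93 → go left; 60 > 22 → go right; 60 < 88 → go left; 60 < 84 → go left; 60 < 79 → go left; 60 > 34 → go right; 60 < 66 → go left; 60 > 42 → go right; 60 > 54 → go right; 60 > 57 → go right. Place as right child of 57.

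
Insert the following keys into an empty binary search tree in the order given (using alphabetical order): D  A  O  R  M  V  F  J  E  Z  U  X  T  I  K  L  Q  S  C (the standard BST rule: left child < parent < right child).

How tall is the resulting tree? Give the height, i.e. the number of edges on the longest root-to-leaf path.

Insert D: tree is empty, so D becomes the root.
Insert A: A < D → go left. Place as left child of D.
Insert O: O > D → go right. Place as right child of D.
Insert R: R > D → go right; R > O → go right. Place as right child of O.
Insert M: M > D → go right; M < O → go left. Place as left child of O.
Insert V: V > D → go right; V > O → go right; V > R → go right. Place as right child of R.
Insert F: F > D → go right; F < O → go left; F < M → go left. Place as left child of M.
Insert J: J > D → go right; J < O → go left; J < M → go left; J > F → go right. Place as right child of F.
Insert E: E > D → go right; E < O → go left; E < M → go left; E < F → go left. Place as left child of F.
Insert Z: Z > D → go right; Z > O → go right; Z > R → go right; Z > V → go right. Place as right child of V.
Insert U: U > D → go right; U > O → go right; U > R → go right; U < V → go left. Place as left child of V.
Insert X: X > D → go right; X > O → go right; X > R → go right; X > V → go right; X < Z → go left. Place as left child of Z.
Insert T: T > D → go right; T > O → go right; T > R → go right; T < V → go left; T < U → go left. Place as left child of U.
Insert I: I > D → go right; I < O → go left; I < M → go left; I > F → go right; I < J → go left. Place as left child of J.
Insert K: K > D → go right; K < O → go left; K < M → go left; K > F → go right; K > J → go right. Place as right child of J.
Insert L: L > D → go right; L < O → go left; L < M → go left; L > F → go right; L > J → go right; L > K → go right. Place as right child of K.
Insert Q: Q > D → go right; Q > O → go right; Q < R → go left. Place as left child of R.
Insert S: S > D → go right; S > O → go right; S > R → go right; S < V → go left; S < U → go left; S < T → go left. Place as left child of T.
Insert C: C < D → go left; C > A → go right. Place as right child of A.

The deepest node is L at depth 6.

6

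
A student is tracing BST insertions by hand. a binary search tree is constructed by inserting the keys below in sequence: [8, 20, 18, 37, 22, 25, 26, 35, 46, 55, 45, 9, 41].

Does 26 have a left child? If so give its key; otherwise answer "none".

Insert 8: tree is empty, so 8 becomes the root.
Insert 20: 20 > 8 → go right. Place as right child of 8.
Insert 18: 18 > 8 → go right; 18 < 20 → go left. Place as left child of 20.
Insert 37: 37 > 8 → go right; 37 > 20 → go right. Place as right child of 20.
Insert 22: 22 > 8 → go right; 22 > 20 → go right; 22 < 37 → go left. Place as left child of 37.
Insert 25: 25 > 8 → go right; 25 > 20 → go right; 25 < 37 → go left; 25 > 22 → go right. Place as right child of 22.
Insert 26: 26 > 8 → go right; 26 > 20 → go right; 26 < 37 → go left; 26 > 22 → go right; 26 > 25 → go right. Place as right child of 25.
Insert 35: 35 > 8 → go right; 35 > 20 → go right; 35 < 37 → go left; 35 > 22 → go right; 35 > 25 → go right; 35 > 26 → go right. Place as right child of 26.
Insert 46: 46 > 8 → go right; 46 > 20 → go right; 46 > 37 → go right. Place as right child of 37.
Insert 55: 55 > 8 → go right; 55 > 20 → go right; 55 > 37 → go right; 55 > 46 → go right. Place as right child of 46.
Insert 45: 45 > 8 → go right; 45 > 20 → go right; 45 > 37 → go right; 45 < 46 → go left. Place as left child of 46.
Insert 9: 9 > 8 → go right; 9 < 20 → go left; 9 < 18 → go left. Place as left child of 18.
Insert 41: 41 > 8 → go right; 41 > 20 → go right; 41 > 37 → go right; 41 < 46 → go left; 41 < 45 → go left. Place as left child of 45.

none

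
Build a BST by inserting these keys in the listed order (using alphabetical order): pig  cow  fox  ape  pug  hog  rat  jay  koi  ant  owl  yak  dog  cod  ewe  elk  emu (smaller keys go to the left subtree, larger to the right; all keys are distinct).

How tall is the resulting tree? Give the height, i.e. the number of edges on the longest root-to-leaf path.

Insert pig: tree is empty, so pig becomes the root.
Insert cow: cow < pig → go left. Place as left child of pig.
Insert fox: fox < pig → go left; fox > cow → go right. Place as right child of cow.
Insert ape: ape < pig → go left; ape < cow → go left. Place as left child of cow.
Insert pug: pug > pig → go right. Place as right child of pig.
Insert hog: hog < pig → go left; hog > cow → go right; hog > fox → go right. Place as right child of fox.
Insert rat: rat > pig → go right; rat > pug → go right. Place as right child of pug.
Insert jay: jay < pig → go left; jay > cow → go right; jay > fox → go right; jay > hog → go right. Place as right child of hog.
Insert koi: koi < pig → go left; koi > cow → go right; koi > fox → go right; koi > hog → go right; koi > jay → go right. Place as right child of jay.
Insert ant: ant < pig → go left; ant < cow → go left; ant < ape → go left. Place as left child of ape.
Insert owl: owl < pig → go left; owl > cow → go right; owl > fox → go right; owl > hog → go right; owl > jay → go right; owl > koi → go right. Place as right child of koi.
Insert yak: yak > pig → go right; yak > pug → go right; yak > rat → go right. Place as right child of rat.
Insert dog: dog < pig → go left; dog > cow → go right; dog < fox → go left. Place as left child of fox.
Insert cod: cod < pig → go left; cod < cow → go left; cod > ape → go right. Place as right child of ape.
Insert ewe: ewe < pig → go left; ewe > cow → go right; ewe < fox → go left; ewe > dog → go right. Place as right child of dog.
Insert elk: elk < pig → go left; elk > cow → go right; elk < fox → go left; elk > dog → go right; elk < ewe → go left. Place as left child of ewe.
Insert emu: emu < pig → go left; emu > cow → go right; emu < fox → go left; emu > dog → go right; emu < ewe → go left; emu > elk → go right. Place as right child of elk.

The deepest node is owl at depth 6.

6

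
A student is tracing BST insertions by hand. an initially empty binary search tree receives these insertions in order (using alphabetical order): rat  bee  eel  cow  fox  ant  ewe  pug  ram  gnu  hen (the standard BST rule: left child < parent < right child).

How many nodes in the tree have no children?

5

rat: root
bee: left child of rat (depth 1)
eel: right child of bee (depth 2)
cow: left child of eel (depth 3)
fox: right child of eel (depth 3)
ant: left child of bee (depth 2)
ewe: left child of fox (depth 4)
pug: right child of fox (depth 4)
ram: right child of pug (depth 5)
gnu: left child of pug (depth 5)
hen: right child of gnu (depth 6)

Leaves: ant, cow, ewe, hen, ram — 5 in total.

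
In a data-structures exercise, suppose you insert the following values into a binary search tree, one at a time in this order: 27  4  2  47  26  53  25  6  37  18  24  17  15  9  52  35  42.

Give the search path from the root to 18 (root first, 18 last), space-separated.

27 4 26 25 6 18

Resulting structure (node: left, right):
  27: L=4, R=47
  4: L=2, R=26
  2: L=–, R=–
  47: L=37, R=53
  26: L=25, R=–
  53: L=52, R=–
  25: L=6, R=–
  6: L=–, R=18
  37: L=35, R=42
  18: L=17, R=24
  24: L=–, R=–
  17: L=15, R=–
  15: L=9, R=–
  9: L=–, R=–
  52: L=–, R=–
  35: L=–, R=–
  42: L=–, R=–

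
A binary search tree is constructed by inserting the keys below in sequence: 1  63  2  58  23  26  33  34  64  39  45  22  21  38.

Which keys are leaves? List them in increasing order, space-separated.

Resulting structure (node: left, right):
  1: L=–, R=63
  63: L=2, R=64
  2: L=–, R=58
  58: L=23, R=–
  23: L=22, R=26
  26: L=–, R=33
  33: L=–, R=34
  34: L=–, R=39
  64: L=–, R=–
  39: L=38, R=45
  45: L=–, R=–
  22: L=21, R=–
  21: L=–, R=–
  38: L=–, R=–

21 38 45 64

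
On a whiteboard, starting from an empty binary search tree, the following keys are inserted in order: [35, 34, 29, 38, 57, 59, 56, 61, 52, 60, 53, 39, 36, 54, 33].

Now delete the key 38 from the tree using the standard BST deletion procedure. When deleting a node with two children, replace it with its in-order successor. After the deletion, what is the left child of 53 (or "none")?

none

35: root
34: left child of 35 (depth 1)
29: left child of 34 (depth 2)
38: right child of 35 (depth 1)
57: right child of 38 (depth 2)
59: right child of 57 (depth 3)
56: left child of 57 (depth 3)
61: right child of 59 (depth 4)
52: left child of 56 (depth 4)
60: left child of 61 (depth 5)
53: right child of 52 (depth 5)
39: left child of 52 (depth 5)
36: left child of 38 (depth 2)
54: right child of 53 (depth 6)
33: right child of 29 (depth 3)

Delete 38 (two children — replace with in-order successor).
After deletion, 53's left child: none.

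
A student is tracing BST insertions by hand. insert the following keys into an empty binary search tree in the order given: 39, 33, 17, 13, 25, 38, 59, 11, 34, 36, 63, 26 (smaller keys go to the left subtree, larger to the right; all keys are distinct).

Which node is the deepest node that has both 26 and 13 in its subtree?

17

39: root
33: left child of 39 (depth 1)
17: left child of 33 (depth 2)
13: left child of 17 (depth 3)
25: right child of 17 (depth 3)
38: right child of 33 (depth 2)
59: right child of 39 (depth 1)
11: left child of 13 (depth 4)
34: left child of 38 (depth 3)
36: right child of 34 (depth 4)
63: right child of 59 (depth 2)
26: right child of 25 (depth 4)

Path to 26: 39 → 33 → 17 → 25 → 26
Path to 13: 39 → 33 → 17 → 13
The paths share a prefix ending at 17, then split left and right.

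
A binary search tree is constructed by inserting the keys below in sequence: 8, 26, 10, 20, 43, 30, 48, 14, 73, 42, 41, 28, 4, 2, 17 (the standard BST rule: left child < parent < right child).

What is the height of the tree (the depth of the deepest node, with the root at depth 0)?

5

Insert 8: tree is empty, so 8 becomes the root.
Insert 26: 26 > 8 → go right. Place as right child of 8.
Insert 10: 10 > 8 → go right; 10 < 26 → go left. Place as left child of 26.
Insert 20: 20 > 8 → go right; 20 < 26 → go left; 20 > 10 → go right. Place as right child of 10.
Insert 43: 43 > 8 → go right; 43 > 26 → go right. Place as right child of 26.
Insert 30: 30 > 8 → go right; 30 > 26 → go right; 30 < 43 → go left. Place as left child of 43.
Insert 48: 48 > 8 → go right; 48 > 26 → go right; 48 > 43 → go right. Place as right child of 43.
Insert 14: 14 > 8 → go right; 14 < 26 → go left; 14 > 10 → go right; 14 < 20 → go left. Place as left child of 20.
Insert 73: 73 > 8 → go right; 73 > 26 → go right; 73 > 43 → go right; 73 > 48 → go right. Place as right child of 48.
Insert 42: 42 > 8 → go right; 42 > 26 → go right; 42 < 43 → go left; 42 > 30 → go right. Place as right child of 30.
Insert 41: 41 > 8 → go right; 41 > 26 → go right; 41 < 43 → go left; 41 > 30 → go right; 41 < 42 → go left. Place as left child of 42.
Insert 28: 28 > 8 → go right; 28 > 26 → go right; 28 < 43 → go left; 28 < 30 → go left. Place as left child of 30.
Insert 4: 4 < 8 → go left. Place as left child of 8.
Insert 2: 2 < 8 → go left; 2 < 4 → go left. Place as left child of 4.
Insert 17: 17 > 8 → go right; 17 < 26 → go left; 17 > 10 → go right; 17 < 20 → go left; 17 > 14 → go right. Place as right child of 14.

The deepest node is 41 at depth 5.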